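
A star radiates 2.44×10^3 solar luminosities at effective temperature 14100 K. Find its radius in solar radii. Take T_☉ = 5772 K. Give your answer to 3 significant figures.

8.28 solar radii

R/R_☉ = √(L/L_☉) / (T/T_☉)² = √(2.44×10^3) / (2.443)²
       = 49.40 / 5.967 = 8.278.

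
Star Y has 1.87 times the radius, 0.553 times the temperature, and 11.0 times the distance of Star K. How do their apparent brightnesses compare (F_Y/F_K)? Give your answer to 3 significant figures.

0.00270

L_Y/L_K = (R_Y/R_K)²(T_Y/T_K)⁴ = (1.87)² × (0.553)⁴ = 0.3270.
F_Y/F_K = (L_Y/L_K)/(d_Y/d_K)² = 0.3270 / (11.0)² = 0.002703.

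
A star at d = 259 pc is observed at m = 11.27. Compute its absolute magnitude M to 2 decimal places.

4.20

M = m − 5 log₁₀(d/10 pc) = 11.27 − 5 log₁₀(259/10)
  = 11.27 − 5 × 1.413 = 11.27 − 7.07 = 4.20.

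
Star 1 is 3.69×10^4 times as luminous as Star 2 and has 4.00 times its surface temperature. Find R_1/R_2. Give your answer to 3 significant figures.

L ∝ R²T⁴ gives R ∝ √L / T², so
R_1/R_2 = √(3.69×10^4) / (4.00)² = 192.1 / 16.00 = 12.01.

12.0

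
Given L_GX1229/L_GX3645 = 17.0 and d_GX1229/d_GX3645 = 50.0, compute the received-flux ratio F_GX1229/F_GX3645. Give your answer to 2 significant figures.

0.0068

F = L/(4πd²), so F_GX1229/F_GX3645 = (L_GX1229/L_GX3645) / (d_GX1229/d_GX3645)²
= 17.0 / (50.0)² = 17.0 / 2500 = 0.006800.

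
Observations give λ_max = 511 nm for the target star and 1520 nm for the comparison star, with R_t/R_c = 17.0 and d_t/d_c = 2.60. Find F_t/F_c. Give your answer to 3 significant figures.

Wien's law: T_t/T_c = λ_c/λ_t = 1520/511 = 2.975.
L_t/L_c = (R_t/R_c)²(T_t/T_c)⁴ = (17.0)²(2.975)⁴ = 2.263×10^4.
F_t/F_c = (L_t/L_c)/(d_t/d_c)² = 2.263×10^4/(2.60)² = 3347.

3.35×10^3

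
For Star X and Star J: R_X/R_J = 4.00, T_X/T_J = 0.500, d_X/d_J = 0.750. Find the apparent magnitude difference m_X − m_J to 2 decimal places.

L_X/L_J = (4.00)²(0.500)⁴ = 1.000.
F_X/F_J = (L_X/L_J)/(d_X/d_J)² = 1.000/0.5625 = 1.778.
m_X − m_J = −2.5 log₁₀(1.778) = -0.62.

-0.62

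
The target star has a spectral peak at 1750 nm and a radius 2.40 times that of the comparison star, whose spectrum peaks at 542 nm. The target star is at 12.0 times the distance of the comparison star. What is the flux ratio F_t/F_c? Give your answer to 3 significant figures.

3.68×10^-4

Wien's law: T_t/T_c = λ_c/λ_t = 542/1750 = 0.3097.
L_t/L_c = (R_t/R_c)²(T_t/T_c)⁴ = (2.40)²(0.3097)⁴ = 0.05300.
F_t/F_c = (L_t/L_c)/(d_t/d_c)² = 0.05300/(12.0)² = 3.680×10^-4.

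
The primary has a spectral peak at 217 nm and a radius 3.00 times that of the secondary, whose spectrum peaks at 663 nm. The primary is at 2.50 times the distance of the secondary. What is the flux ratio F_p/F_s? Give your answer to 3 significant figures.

125

Wien's law: T_p/T_s = λ_s/λ_p = 663/217 = 3.055.
L_p/L_s = (R_p/R_s)²(T_p/T_s)⁴ = (3.00)²(3.055)⁴ = 784.3.
F_p/F_s = (L_p/L_s)/(d_p/d_s)² = 784.3/(2.50)² = 125.5.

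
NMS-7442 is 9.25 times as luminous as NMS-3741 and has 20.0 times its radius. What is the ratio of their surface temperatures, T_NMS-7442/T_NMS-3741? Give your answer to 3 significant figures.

0.390

L ∝ R²T⁴ gives T ∝ (L/R²)^(1/4), so
T_NMS-7442/T_NMS-3741 = (9.25 / 20.0²)^(1/4) = (0.02312)^(1/4) = 0.3900.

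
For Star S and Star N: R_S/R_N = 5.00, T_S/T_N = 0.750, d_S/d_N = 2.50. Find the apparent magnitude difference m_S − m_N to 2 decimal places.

-0.26

L_S/L_N = (5.00)²(0.750)⁴ = 7.910.
F_S/F_N = (L_S/L_N)/(d_S/d_N)² = 7.910/6.250 = 1.266.
m_S − m_N = −2.5 log₁₀(1.266) = -0.26.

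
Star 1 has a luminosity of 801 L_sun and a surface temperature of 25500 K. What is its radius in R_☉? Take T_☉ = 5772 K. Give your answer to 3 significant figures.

1.45 R_☉

R/R_☉ = √(L/L_☉) / (T/T_☉)² = √(801) / (4.418)²
       = 28.30 / 19.52 = 1.450.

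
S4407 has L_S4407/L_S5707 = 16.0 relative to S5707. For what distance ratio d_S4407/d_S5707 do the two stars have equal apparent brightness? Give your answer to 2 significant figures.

Equal flux requires L_S4407/d_S4407² = L_S5707/d_S5707², so d_S4407/d_S5707 = √(L_S4407/L_S5707)
= √(16.0) = 4.000.

4.0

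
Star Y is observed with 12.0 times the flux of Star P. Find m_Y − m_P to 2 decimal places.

m_Y − m_P = −2.5 log₁₀(F_Y/F_P) = −2.5 log₁₀(12.0) = −2.5 × (1.079) = -2.698.

-2.70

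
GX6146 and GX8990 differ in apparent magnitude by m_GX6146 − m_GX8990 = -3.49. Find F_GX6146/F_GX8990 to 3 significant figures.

24.9

F_GX6146/F_GX8990 = 10^(−(m_GX6146 − m_GX8990)/2.5) = 10^(3.49/2.5) = 10^1.396 = 24.89.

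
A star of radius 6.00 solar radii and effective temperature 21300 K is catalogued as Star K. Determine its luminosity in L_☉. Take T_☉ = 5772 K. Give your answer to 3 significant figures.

6.68×10^3 L_☉

L/L_☉ = (R/R_☉)² (T/T_☉)⁴ = (6.00)² × (21300/5772)⁴
       = 36.00 × (3.690)⁴ = 36.00 × 185.4 = 6676.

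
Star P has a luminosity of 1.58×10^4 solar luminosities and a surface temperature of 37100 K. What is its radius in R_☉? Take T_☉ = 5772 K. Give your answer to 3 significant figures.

R/R_☉ = √(L/L_☉) / (T/T_☉)² = √(1.58×10^4) / (6.428)²
       = 125.7 / 41.31 = 3.043.

3.04 R_☉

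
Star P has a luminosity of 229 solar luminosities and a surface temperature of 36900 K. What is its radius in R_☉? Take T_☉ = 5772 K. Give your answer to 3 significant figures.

R/R_☉ = √(L/L_☉) / (T/T_☉)² = √(229) / (6.393)²
       = 15.13 / 40.87 = 0.3703.

0.370 R_☉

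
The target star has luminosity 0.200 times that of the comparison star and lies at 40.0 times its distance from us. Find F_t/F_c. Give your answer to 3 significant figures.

1.25×10^-4

F = L/(4πd²), so F_t/F_c = (L_t/L_c) / (d_t/d_c)²
= 0.200 / (40.0)² = 0.200 / 1600 = 1.250×10^-4.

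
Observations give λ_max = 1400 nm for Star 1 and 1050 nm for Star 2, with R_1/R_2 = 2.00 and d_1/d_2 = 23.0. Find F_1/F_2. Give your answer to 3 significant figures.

Wien's law: T_1/T_2 = λ_2/λ_1 = 1050/1400 = 0.7500.
L_1/L_2 = (R_1/R_2)²(T_1/T_2)⁴ = (2.00)²(0.7500)⁴ = 1.266.
F_1/F_2 = (L_1/L_2)/(d_1/d_2)² = 1.266/(23.0)² = 0.002392.

0.00239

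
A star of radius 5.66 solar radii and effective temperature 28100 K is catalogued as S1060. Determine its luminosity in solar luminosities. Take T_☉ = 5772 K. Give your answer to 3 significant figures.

L/L_☉ = (R/R_☉)² (T/T_☉)⁴ = (5.66)² × (28100/5772)⁴
       = 32.04 × (4.868)⁴ = 32.04 × 561.7 = 1.800×10^4.

1.80×10^4 solar luminosities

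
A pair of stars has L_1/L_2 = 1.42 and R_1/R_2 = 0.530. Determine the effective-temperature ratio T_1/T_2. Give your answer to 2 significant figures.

L ∝ R²T⁴ gives T ∝ (L/R²)^(1/4), so
T_1/T_2 = (1.42 / 0.530²)^(1/4) = (5.055)^(1/4) = 1.499.

1.5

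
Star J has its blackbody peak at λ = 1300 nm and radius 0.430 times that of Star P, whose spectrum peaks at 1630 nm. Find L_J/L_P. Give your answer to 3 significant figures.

Wien's law gives T ∝ 1/λ_max, so T_J/T_P = λ_P/λ_J = 1630/1300 = 1.254.
Then L ∝ R²T⁴ gives L_J/L_P = (0.430)² × (1.254)⁴ = 0.1849 × 2.472 = 0.4570.

0.457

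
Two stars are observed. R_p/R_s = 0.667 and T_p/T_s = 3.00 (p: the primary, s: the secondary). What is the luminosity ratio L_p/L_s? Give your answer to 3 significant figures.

36.0

From the Stefan–Boltzmann law, L ∝ R²T⁴, so
L_p/L_s = (R_p/R_s)² (T_p/T_s)⁴ = (0.667)² × (3.00)⁴ = 0.4449 × 81.00 = 36.04.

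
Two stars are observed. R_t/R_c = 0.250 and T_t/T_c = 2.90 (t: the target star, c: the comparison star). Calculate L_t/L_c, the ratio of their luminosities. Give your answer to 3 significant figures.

4.42

From the Stefan–Boltzmann law, L ∝ R²T⁴, so
L_t/L_c = (R_t/R_c)² (T_t/T_c)⁴ = (0.250)² × (2.90)⁴ = 0.06250 × 70.73 = 4.421.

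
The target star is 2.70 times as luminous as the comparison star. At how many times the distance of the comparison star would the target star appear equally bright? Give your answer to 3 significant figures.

1.64

Equal flux requires L_t/d_t² = L_c/d_c², so d_t/d_c = √(L_t/L_c)
= √(2.70) = 1.643.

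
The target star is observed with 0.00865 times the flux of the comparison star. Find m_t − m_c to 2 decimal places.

5.16

m_t − m_c = −2.5 log₁₀(F_t/F_c) = −2.5 log₁₀(0.00865) = −2.5 × (-2.063) = 5.157.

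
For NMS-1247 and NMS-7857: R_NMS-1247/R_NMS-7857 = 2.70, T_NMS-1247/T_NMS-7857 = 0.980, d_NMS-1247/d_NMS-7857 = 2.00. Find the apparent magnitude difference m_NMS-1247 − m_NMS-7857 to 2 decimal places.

-0.56

L_NMS-1247/L_NMS-7857 = (2.70)²(0.980)⁴ = 6.724.
F_NMS-1247/F_NMS-7857 = (L_NMS-1247/L_NMS-7857)/(d_NMS-1247/d_NMS-7857)² = 6.724/4.000 = 1.681.
m_NMS-1247 − m_NMS-7857 = −2.5 log₁₀(1.681) = -0.56.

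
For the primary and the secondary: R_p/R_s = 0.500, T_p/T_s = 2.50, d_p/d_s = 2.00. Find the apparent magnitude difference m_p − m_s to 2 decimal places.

L_p/L_s = (0.500)²(2.50)⁴ = 9.766.
F_p/F_s = (L_p/L_s)/(d_p/d_s)² = 9.766/4.000 = 2.441.
m_p − m_s = −2.5 log₁₀(2.441) = -0.97.

-0.97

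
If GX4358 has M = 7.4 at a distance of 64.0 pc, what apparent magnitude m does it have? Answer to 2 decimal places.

11.43

m = M + 5 log₁₀(d/10 pc) = 7.4 + 5 log₁₀(64.0/10)
  = 7.4 + 5 × 0.806 = 7.4 + 4.03 = 11.43.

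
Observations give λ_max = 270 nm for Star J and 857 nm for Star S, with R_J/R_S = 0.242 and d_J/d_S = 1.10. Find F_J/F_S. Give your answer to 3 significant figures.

Wien's law: T_J/T_S = λ_S/λ_J = 857/270 = 3.174.
L_J/L_S = (R_J/R_S)²(T_J/T_S)⁴ = (0.242)²(3.174)⁴ = 5.944.
F_J/F_S = (L_J/L_S)/(d_J/d_S)² = 5.944/(1.10)² = 4.913.

4.91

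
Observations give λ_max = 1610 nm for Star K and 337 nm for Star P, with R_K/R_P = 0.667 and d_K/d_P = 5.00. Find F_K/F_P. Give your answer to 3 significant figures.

Wien's law: T_K/T_P = λ_P/λ_K = 337/1610 = 0.2093.
L_K/L_P = (R_K/R_P)²(T_K/T_P)⁴ = (0.667)²(0.2093)⁴ = 8.540×10^-4.
F_K/F_P = (L_K/L_P)/(d_K/d_P)² = 8.540×10^-4/(5.00)² = 3.416×10^-5.

3.42×10^-5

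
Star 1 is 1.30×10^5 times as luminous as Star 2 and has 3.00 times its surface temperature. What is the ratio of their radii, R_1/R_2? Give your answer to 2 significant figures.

40

L ∝ R²T⁴ gives R ∝ √L / T², so
R_1/R_2 = √(1.30×10^5) / (3.00)² = 360.6 / 9.000 = 40.06.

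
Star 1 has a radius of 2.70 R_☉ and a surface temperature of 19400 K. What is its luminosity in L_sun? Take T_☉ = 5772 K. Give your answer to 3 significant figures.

930 L_sun

L/L_☉ = (R/R_☉)² (T/T_☉)⁴ = (2.70)² × (19400/5772)⁴
       = 7.290 × (3.361)⁴ = 7.290 × 127.6 = 930.3.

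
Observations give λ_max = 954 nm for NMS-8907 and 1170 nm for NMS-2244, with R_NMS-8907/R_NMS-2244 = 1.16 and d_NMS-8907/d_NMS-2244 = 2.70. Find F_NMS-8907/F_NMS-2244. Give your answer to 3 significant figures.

0.418

Wien's law: T_NMS-8907/T_NMS-2244 = λ_NMS-2244/λ_NMS-8907 = 1170/954 = 1.226.
L_NMS-8907/L_NMS-2244 = (R_NMS-8907/R_NMS-2244)²(T_NMS-8907/T_NMS-2244)⁴ = (1.16)²(1.226)⁴ = 3.044.
F_NMS-8907/F_NMS-2244 = (L_NMS-8907/L_NMS-2244)/(d_NMS-8907/d_NMS-2244)² = 3.044/(2.70)² = 0.4176.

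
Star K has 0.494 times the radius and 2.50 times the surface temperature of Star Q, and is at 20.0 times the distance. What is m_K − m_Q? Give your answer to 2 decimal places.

L_K/L_Q = (0.494)²(2.50)⁴ = 9.533.
F_K/F_Q = (L_K/L_Q)/(d_K/d_Q)² = 9.533/400.0 = 0.02383.
m_K − m_Q = −2.5 log₁₀(0.02383) = 4.06.

4.06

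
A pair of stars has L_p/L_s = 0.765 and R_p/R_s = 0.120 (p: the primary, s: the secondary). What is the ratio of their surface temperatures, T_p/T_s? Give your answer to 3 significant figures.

2.70

L ∝ R²T⁴ gives T ∝ (L/R²)^(1/4), so
T_p/T_s = (0.765 / 0.120²)^(1/4) = (53.12)^(1/4) = 2.700.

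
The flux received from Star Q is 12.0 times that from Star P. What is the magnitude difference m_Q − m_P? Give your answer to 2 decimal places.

m_Q − m_P = −2.5 log₁₀(F_Q/F_P) = −2.5 log₁₀(12.0) = −2.5 × (1.079) = -2.698.

-2.70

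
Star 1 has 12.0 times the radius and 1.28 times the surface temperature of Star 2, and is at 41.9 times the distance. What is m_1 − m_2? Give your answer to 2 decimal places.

L_1/L_2 = (12.0)²(1.28)⁴ = 386.5.
F_1/F_2 = (L_1/L_2)/(d_1/d_2)² = 386.5/1756 = 0.2202.
m_1 − m_2 = −2.5 log₁₀(0.2202) = 1.64.

1.64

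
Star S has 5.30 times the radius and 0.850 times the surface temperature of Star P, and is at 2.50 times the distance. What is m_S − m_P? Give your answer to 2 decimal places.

-0.93

L_S/L_P = (5.30)²(0.850)⁴ = 14.66.
F_S/F_P = (L_S/L_P)/(d_S/d_P)² = 14.66/6.250 = 2.346.
m_S − m_P = −2.5 log₁₀(2.346) = -0.93.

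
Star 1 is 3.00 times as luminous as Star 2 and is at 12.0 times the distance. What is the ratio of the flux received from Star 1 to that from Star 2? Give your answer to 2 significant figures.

F = L/(4πd²), so F_1/F_2 = (L_1/L_2) / (d_1/d_2)²
= 3.00 / (12.0)² = 3.00 / 144.0 = 0.02083.

0.021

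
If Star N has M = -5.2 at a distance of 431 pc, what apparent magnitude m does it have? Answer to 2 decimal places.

2.97

m = M + 5 log₁₀(d/10 pc) = -5.2 + 5 log₁₀(431/10)
  = -5.2 + 5 × 1.634 = -5.2 + 8.17 = 2.97.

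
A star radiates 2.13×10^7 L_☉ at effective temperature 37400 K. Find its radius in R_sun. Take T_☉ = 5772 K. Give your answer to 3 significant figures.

110 R_sun

R/R_☉ = √(L/L_☉) / (T/T_☉)² = √(2.13×10^7) / (6.480)²
       = 4615 / 41.98 = 109.9.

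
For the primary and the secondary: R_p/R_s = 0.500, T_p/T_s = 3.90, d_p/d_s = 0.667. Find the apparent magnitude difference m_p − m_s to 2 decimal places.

L_p/L_s = (0.500)²(3.90)⁴ = 57.84.
F_p/F_s = (L_p/L_s)/(d_p/d_s)² = 57.84/0.4449 = 130.0.
m_p − m_s = −2.5 log₁₀(130.0) = -5.28.

-5.28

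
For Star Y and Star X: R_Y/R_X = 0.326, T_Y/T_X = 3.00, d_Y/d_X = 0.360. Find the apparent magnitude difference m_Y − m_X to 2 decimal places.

-4.56

L_Y/L_X = (0.326)²(3.00)⁴ = 8.608.
F_Y/F_X = (L_Y/L_X)/(d_Y/d_X)² = 8.608/0.1296 = 66.42.
m_Y − m_X = −2.5 log₁₀(66.42) = -4.56.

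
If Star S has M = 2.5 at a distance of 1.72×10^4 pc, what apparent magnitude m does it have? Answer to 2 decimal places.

18.68

m = M + 5 log₁₀(d/10 pc) = 2.5 + 5 log₁₀(1.72×10^4/10)
  = 2.5 + 5 × 3.236 = 2.5 + 16.18 = 18.68.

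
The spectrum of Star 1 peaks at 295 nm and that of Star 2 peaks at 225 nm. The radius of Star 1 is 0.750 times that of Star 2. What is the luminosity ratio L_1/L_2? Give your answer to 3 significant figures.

Wien's law gives T ∝ 1/λ_max, so T_1/T_2 = λ_2/λ_1 = 225/295 = 0.7627.
Then L ∝ R²T⁴ gives L_1/L_2 = (0.750)² × (0.7627)⁴ = 0.5625 × 0.3384 = 0.1904.

0.190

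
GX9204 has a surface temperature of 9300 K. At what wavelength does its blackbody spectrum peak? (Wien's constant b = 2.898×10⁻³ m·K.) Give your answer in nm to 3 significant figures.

312 nm

λ_max = b/T = 2.898×10⁻³ / 9300 = 3.12×10^-7 m = 311.6 nm.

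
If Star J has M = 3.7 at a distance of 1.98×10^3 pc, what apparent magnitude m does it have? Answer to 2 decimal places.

15.18

m = M + 5 log₁₀(d/10 pc) = 3.7 + 5 log₁₀(1.98×10^3/10)
  = 3.7 + 5 × 2.297 = 3.7 + 11.48 = 15.18.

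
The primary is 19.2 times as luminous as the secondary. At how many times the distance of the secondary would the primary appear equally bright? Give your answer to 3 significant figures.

4.38

Equal flux requires L_p/d_p² = L_s/d_s², so d_p/d_s = √(L_p/L_s)
= √(19.2) = 4.382.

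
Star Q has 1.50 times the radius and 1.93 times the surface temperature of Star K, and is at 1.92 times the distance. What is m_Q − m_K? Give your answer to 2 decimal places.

-2.32

L_Q/L_K = (1.50)²(1.93)⁴ = 31.22.
F_Q/F_K = (L_Q/L_K)/(d_Q/d_K)² = 31.22/3.686 = 8.469.
m_Q − m_K = −2.5 log₁₀(8.469) = -2.32.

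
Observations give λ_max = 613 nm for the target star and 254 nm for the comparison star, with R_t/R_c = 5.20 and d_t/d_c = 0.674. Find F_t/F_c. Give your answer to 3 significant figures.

Wien's law: T_t/T_c = λ_c/λ_t = 254/613 = 0.4144.
L_t/L_c = (R_t/R_c)²(T_t/T_c)⁴ = (5.20)²(0.4144)⁴ = 0.7971.
F_t/F_c = (L_t/L_c)/(d_t/d_c)² = 0.7971/(0.674)² = 1.755.

1.75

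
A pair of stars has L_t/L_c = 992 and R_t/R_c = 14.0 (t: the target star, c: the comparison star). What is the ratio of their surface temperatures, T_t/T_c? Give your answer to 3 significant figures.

L ∝ R²T⁴ gives T ∝ (L/R²)^(1/4), so
T_t/T_c = (992 / 14.0²)^(1/4) = (5.061)^(1/4) = 1.500.

1.50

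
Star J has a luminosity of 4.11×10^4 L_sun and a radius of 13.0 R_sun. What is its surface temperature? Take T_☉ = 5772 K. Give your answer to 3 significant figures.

2.28×10^4 K

T/T_☉ = (L/L_☉)^(1/4) / (R/R_☉)^(1/2)
T = 5772 × (4.11×10^4)^(1/4) / √(13.0) = 5772 × 14.24 / 3.606 = 2.279×10^4 K.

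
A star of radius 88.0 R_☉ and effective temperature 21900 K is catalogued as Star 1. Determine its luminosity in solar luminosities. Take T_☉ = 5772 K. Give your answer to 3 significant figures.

L/L_☉ = (R/R_☉)² (T/T_☉)⁴ = (88.0)² × (21900/5772)⁴
       = 7744 × (3.794)⁴ = 7744 × 207.2 = 1.605×10^6.

1.60×10^6 solar luminosities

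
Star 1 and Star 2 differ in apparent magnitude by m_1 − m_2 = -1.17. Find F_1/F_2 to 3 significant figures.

F_1/F_2 = 10^(−(m_1 − m_2)/2.5) = 10^(1.17/2.5) = 10^0.468 = 2.938.

2.94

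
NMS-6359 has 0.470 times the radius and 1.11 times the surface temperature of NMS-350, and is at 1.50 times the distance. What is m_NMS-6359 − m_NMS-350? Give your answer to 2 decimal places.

2.07

L_NMS-6359/L_NMS-350 = (0.470)²(1.11)⁴ = 0.3353.
F_NMS-6359/F_NMS-350 = (L_NMS-6359/L_NMS-350)/(d_NMS-6359/d_NMS-350)² = 0.3353/2.250 = 0.1490.
m_NMS-6359 − m_NMS-350 = −2.5 log₁₀(0.1490) = 2.07.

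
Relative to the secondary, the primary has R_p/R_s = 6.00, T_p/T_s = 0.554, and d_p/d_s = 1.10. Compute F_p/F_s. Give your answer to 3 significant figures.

L_p/L_s = (R_p/R_s)²(T_p/T_s)⁴ = (6.00)² × (0.554)⁴ = 3.391.
F_p/F_s = (L_p/L_s)/(d_p/d_s)² = 3.391 / (1.10)² = 2.803.

2.80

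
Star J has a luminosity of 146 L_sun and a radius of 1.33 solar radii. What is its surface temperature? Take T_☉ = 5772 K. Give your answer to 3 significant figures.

T/T_☉ = (L/L_☉)^(1/4) / (R/R_☉)^(1/2)
T = 5772 × (146)^(1/4) / √(1.33) = 5772 × 3.476 / 1.153 = 1.740×10^4 K.

1.74×10^4 K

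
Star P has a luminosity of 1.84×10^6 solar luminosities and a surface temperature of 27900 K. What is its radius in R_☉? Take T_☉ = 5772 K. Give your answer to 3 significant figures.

R/R_☉ = √(L/L_☉) / (T/T_☉)² = √(1.84×10^6) / (4.834)²
       = 1356 / 23.36 = 58.06.

58.1 R_☉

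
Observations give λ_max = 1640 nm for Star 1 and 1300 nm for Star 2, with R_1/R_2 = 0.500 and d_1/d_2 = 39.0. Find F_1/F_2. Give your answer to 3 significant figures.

6.49×10^-5

Wien's law: T_1/T_2 = λ_2/λ_1 = 1300/1640 = 0.7927.
L_1/L_2 = (R_1/R_2)²(T_1/T_2)⁴ = (0.500)²(0.7927)⁴ = 0.09870.
F_1/F_2 = (L_1/L_2)/(d_1/d_2)² = 0.09870/(39.0)² = 6.489×10^-5.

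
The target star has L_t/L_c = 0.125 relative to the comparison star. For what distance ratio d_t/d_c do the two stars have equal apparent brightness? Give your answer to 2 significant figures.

Equal flux requires L_t/d_t² = L_c/d_c², so d_t/d_c = √(L_t/L_c)
= √(0.125) = 0.3536.

0.35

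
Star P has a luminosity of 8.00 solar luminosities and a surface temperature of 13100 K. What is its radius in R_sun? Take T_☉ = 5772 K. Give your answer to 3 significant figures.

0.549 R_sun

R/R_☉ = √(L/L_☉) / (T/T_☉)² = √(8.00) / (2.270)²
       = 2.828 / 5.151 = 0.5491.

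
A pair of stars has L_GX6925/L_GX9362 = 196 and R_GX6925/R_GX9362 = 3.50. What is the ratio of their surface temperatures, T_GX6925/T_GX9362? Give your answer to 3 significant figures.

L ∝ R²T⁴ gives T ∝ (L/R²)^(1/4), so
T_GX6925/T_GX9362 = (196 / 3.50²)^(1/4) = (16.00)^(1/4) = 2.000.

2.00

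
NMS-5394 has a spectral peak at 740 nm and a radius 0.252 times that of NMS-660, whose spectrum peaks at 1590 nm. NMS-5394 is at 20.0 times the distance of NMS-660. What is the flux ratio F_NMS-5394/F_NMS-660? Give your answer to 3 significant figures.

Wien's law: T_NMS-5394/T_NMS-660 = λ_NMS-660/λ_NMS-5394 = 1590/740 = 2.149.
L_NMS-5394/L_NMS-660 = (R_NMS-5394/R_NMS-660)²(T_NMS-5394/T_NMS-660)⁴ = (0.252)²(2.149)⁴ = 1.354.
F_NMS-5394/F_NMS-660 = (L_NMS-5394/L_NMS-660)/(d_NMS-5394/d_NMS-660)² = 1.354/(20.0)² = 0.003384.

0.00338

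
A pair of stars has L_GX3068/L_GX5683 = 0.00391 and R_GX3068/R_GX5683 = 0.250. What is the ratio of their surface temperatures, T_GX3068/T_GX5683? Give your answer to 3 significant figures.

0.500

L ∝ R²T⁴ gives T ∝ (L/R²)^(1/4), so
T_GX3068/T_GX5683 = (0.00391 / 0.250²)^(1/4) = (0.06256)^(1/4) = 0.5001.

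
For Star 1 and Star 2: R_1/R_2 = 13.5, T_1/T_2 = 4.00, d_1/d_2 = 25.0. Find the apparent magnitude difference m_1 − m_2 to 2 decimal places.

L_1/L_2 = (13.5)²(4.00)⁴ = 4.666×10^4.
F_1/F_2 = (L_1/L_2)/(d_1/d_2)² = 4.666×10^4/625.0 = 74.65.
m_1 − m_2 = −2.5 log₁₀(74.65) = -4.68.

-4.68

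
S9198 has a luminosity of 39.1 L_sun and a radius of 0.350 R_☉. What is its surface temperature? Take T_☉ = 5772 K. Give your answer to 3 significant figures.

T/T_☉ = (L/L_☉)^(1/4) / (R/R_☉)^(1/2)
T = 5772 × (39.1)^(1/4) / √(0.350) = 5772 × 2.501 / 0.5916 = 2.440×10^4 K.

2.44×10^4 K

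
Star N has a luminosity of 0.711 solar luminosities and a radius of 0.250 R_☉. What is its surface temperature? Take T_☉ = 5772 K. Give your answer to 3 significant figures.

1.06×10^4 K

T/T_☉ = (L/L_☉)^(1/4) / (R/R_☉)^(1/2)
T = 5772 × (0.711)^(1/4) / √(0.250) = 5772 × 0.9183 / 0.5000 = 1.060×10^4 K.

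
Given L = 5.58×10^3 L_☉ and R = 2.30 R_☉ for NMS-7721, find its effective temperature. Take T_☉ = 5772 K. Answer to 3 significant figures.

3.29×10^4 K

T/T_☉ = (L/L_☉)^(1/4) / (R/R_☉)^(1/2)
T = 5772 × (5.58×10^3)^(1/4) / √(2.30) = 5772 × 8.643 / 1.517 = 3.289×10^4 K.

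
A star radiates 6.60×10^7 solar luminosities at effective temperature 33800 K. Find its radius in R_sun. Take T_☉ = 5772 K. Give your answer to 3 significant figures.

237 R_sun

R/R_☉ = √(L/L_☉) / (T/T_☉)² = √(6.60×10^7) / (5.856)²
       = 8124 / 34.29 = 236.9.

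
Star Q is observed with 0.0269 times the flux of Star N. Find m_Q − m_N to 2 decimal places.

3.93

m_Q − m_N = −2.5 log₁₀(F_Q/F_N) = −2.5 log₁₀(0.0269) = −2.5 × (-1.570) = 3.926.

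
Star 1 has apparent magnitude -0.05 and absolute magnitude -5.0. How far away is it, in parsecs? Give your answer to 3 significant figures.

97.7 pc

m − M = 5 log₁₀(d/10 pc)
-0.05 − (-5.0) = 4.95 = 5 log₁₀(d/10)
d = 10 × 10^(4.95/5) = 10 × 10^0.990 = 97.72 pc.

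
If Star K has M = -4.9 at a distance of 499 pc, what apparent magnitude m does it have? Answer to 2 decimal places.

m = M + 5 log₁₀(d/10 pc) = -4.9 + 5 log₁₀(499/10)
  = -4.9 + 5 × 1.698 = -4.9 + 8.49 = 3.59.

3.59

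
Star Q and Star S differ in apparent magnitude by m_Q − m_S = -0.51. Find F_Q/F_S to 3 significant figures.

F_Q/F_S = 10^(−(m_Q − m_S)/2.5) = 10^(0.51/2.5) = 10^0.204 = 1.600.

1.60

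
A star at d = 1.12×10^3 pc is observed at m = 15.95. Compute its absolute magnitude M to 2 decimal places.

M = m − 5 log₁₀(d/10 pc) = 15.95 − 5 log₁₀(1.12×10^3/10)
  = 15.95 − 5 × 2.049 = 15.95 − 10.25 = 5.70.

5.70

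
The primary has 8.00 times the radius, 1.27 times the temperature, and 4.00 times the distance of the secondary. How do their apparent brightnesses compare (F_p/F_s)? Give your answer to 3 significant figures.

L_p/L_s = (R_p/R_s)²(T_p/T_s)⁴ = (8.00)² × (1.27)⁴ = 166.5.
F_p/F_s = (L_p/L_s)/(d_p/d_s)² = 166.5 / (4.00)² = 10.41.

10.4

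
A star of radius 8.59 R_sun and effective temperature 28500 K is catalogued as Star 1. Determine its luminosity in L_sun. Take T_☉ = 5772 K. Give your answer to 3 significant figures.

4.39×10^4 L_sun

L/L_☉ = (R/R_☉)² (T/T_☉)⁴ = (8.59)² × (28500/5772)⁴
       = 73.79 × (4.938)⁴ = 73.79 × 594.4 = 4.386×10^4.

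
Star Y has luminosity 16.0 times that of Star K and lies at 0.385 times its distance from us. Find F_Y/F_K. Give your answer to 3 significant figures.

F = L/(4πd²), so F_Y/F_K = (L_Y/L_K) / (d_Y/d_K)²
= 16.0 / (0.385)² = 16.0 / 0.1482 = 107.9.

108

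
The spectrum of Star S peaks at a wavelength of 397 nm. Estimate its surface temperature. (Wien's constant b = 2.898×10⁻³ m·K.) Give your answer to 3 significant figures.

T = b/λ_max = 2.898×10⁻³ / (397×10⁻⁹) = 7300 K.

7.30×10^3 K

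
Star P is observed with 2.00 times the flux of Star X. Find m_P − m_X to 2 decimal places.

m_P − m_X = −2.5 log₁₀(F_P/F_X) = −2.5 log₁₀(2.00) = −2.5 × (0.301) = -0.753.

-0.75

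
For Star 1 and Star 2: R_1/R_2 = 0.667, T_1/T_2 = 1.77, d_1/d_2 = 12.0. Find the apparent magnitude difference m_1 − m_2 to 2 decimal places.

L_1/L_2 = (0.667)²(1.77)⁴ = 4.367.
F_1/F_2 = (L_1/L_2)/(d_1/d_2)² = 4.367/144.0 = 0.03032.
m_1 − m_2 = −2.5 log₁₀(0.03032) = 3.80.

3.80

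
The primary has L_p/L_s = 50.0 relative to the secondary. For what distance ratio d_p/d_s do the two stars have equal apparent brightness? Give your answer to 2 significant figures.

7.1

Equal flux requires L_p/d_p² = L_s/d_s², so d_p/d_s = √(L_p/L_s)
= √(50.0) = 7.071.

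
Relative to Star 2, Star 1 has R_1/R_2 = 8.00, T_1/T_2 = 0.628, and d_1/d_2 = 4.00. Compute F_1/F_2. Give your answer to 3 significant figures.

L_1/L_2 = (R_1/R_2)²(T_1/T_2)⁴ = (8.00)² × (0.628)⁴ = 9.954.
F_1/F_2 = (L_1/L_2)/(d_1/d_2)² = 9.954 / (4.00)² = 0.6222.

0.622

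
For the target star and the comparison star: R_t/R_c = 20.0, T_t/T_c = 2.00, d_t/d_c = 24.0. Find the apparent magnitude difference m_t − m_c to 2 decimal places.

-2.61

L_t/L_c = (20.0)²(2.00)⁴ = 6400.
F_t/F_c = (L_t/L_c)/(d_t/d_c)² = 6400/576.0 = 11.11.
m_t − m_c = −2.5 log₁₀(11.11) = -2.61.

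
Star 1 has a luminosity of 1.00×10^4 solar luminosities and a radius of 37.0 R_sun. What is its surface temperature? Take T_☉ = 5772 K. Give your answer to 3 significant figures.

9.49×10^3 K

T/T_☉ = (L/L_☉)^(1/4) / (R/R_☉)^(1/2)
T = 5772 × (1.00×10^4)^(1/4) / √(37.0) = 5772 × 10.00 / 6.083 = 9489 K.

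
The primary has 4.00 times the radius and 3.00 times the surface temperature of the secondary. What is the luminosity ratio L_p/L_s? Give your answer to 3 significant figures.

From the Stefan–Boltzmann law, L ∝ R²T⁴, so
L_p/L_s = (R_p/R_s)² (T_p/T_s)⁴ = (4.00)² × (3.00)⁴ = 16.00 × 81.00 = 1296.

1.30×10^3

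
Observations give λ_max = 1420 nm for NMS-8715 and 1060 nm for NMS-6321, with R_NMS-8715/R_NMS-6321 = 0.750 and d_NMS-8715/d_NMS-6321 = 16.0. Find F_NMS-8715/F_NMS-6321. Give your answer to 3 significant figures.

Wien's law: T_NMS-8715/T_NMS-6321 = λ_NMS-6321/λ_NMS-8715 = 1060/1420 = 0.7465.
L_NMS-8715/L_NMS-6321 = (R_NMS-8715/R_NMS-6321)²(T_NMS-8715/T_NMS-6321)⁴ = (0.750)²(0.7465)⁴ = 0.1747.
F_NMS-8715/F_NMS-6321 = (L_NMS-8715/L_NMS-6321)/(d_NMS-8715/d_NMS-6321)² = 0.1747/(16.0)² = 6.823×10^-4.

6.82×10^-4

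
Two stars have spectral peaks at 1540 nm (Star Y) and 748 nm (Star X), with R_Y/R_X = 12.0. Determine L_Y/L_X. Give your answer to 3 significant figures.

8.01

Wien's law gives T ∝ 1/λ_max, so T_Y/T_X = λ_X/λ_Y = 748/1540 = 0.4857.
Then L ∝ R²T⁴ gives L_Y/L_X = (12.0)² × (0.4857)⁴ = 144.0 × 0.05566 = 8.015.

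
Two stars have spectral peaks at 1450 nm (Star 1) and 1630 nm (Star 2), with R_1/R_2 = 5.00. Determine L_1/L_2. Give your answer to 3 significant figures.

39.9

Wien's law gives T ∝ 1/λ_max, so T_1/T_2 = λ_2/λ_1 = 1630/1450 = 1.124.
Then L ∝ R²T⁴ gives L_1/L_2 = (5.00)² × (1.124)⁴ = 25.00 × 1.597 = 39.92.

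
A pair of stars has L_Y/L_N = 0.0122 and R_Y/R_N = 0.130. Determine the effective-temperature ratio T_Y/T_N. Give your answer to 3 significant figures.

L ∝ R²T⁴ gives T ∝ (L/R²)^(1/4), so
T_Y/T_N = (0.0122 / 0.130²)^(1/4) = (0.7219)^(1/4) = 0.9218.

0.922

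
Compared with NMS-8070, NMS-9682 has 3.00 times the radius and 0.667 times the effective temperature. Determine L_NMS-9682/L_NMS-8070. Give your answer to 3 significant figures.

From the Stefan–Boltzmann law, L ∝ R²T⁴, so
L_NMS-9682/L_NMS-8070 = (R_NMS-9682/R_NMS-8070)² (T_NMS-9682/T_NMS-8070)⁴ = (3.00)² × (0.667)⁴ = 9.000 × 0.1979 = 1.781.

1.78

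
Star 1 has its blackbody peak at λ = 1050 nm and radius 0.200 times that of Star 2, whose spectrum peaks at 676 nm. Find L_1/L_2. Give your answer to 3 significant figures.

0.00687

Wien's law gives T ∝ 1/λ_max, so T_1/T_2 = λ_2/λ_1 = 676/1050 = 0.6438.
Then L ∝ R²T⁴ gives L_1/L_2 = (0.200)² × (0.6438)⁴ = 0.04000 × 0.1718 = 0.006872.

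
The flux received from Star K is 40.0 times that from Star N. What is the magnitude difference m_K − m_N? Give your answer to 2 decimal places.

-4.01

m_K − m_N = −2.5 log₁₀(F_K/F_N) = −2.5 log₁₀(40.0) = −2.5 × (1.602) = -4.005.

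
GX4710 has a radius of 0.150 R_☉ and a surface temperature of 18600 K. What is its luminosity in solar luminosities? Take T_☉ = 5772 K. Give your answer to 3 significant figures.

2.43 solar luminosities

L/L_☉ = (R/R_☉)² (T/T_☉)⁴ = (0.150)² × (18600/5772)⁴
       = 0.02250 × (3.222)⁴ = 0.02250 × 107.8 = 2.426.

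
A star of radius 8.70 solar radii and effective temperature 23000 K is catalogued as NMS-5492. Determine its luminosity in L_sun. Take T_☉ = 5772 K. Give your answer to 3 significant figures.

L/L_☉ = (R/R_☉)² (T/T_☉)⁴ = (8.70)² × (23000/5772)⁴
       = 75.69 × (3.985)⁴ = 75.69 × 252.1 = 1.908×10^4.

1.91×10^4 L_sun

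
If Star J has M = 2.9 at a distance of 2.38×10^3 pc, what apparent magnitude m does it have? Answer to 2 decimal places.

14.78

m = M + 5 log₁₀(d/10 pc) = 2.9 + 5 log₁₀(2.38×10^3/10)
  = 2.9 + 5 × 2.377 = 2.9 + 11.88 = 14.78.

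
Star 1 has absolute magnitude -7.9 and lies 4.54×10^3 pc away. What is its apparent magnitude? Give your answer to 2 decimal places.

5.39

m = M + 5 log₁₀(d/10 pc) = -7.9 + 5 log₁₀(4.54×10^3/10)
  = -7.9 + 5 × 2.657 = -7.9 + 13.29 = 5.39.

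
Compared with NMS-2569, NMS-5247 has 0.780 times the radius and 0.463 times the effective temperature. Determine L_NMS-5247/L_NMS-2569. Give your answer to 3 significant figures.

0.0280

From the Stefan–Boltzmann law, L ∝ R²T⁴, so
L_NMS-5247/L_NMS-2569 = (R_NMS-5247/R_NMS-2569)² (T_NMS-5247/T_NMS-2569)⁴ = (0.780)² × (0.463)⁴ = 0.6084 × 0.04595 = 0.02796.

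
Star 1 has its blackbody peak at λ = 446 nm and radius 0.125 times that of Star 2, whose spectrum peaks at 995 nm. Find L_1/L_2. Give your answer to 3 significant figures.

0.387

Wien's law gives T ∝ 1/λ_max, so T_1/T_2 = λ_2/λ_1 = 995/446 = 2.231.
Then L ∝ R²T⁴ gives L_1/L_2 = (0.125)² × (2.231)⁴ = 0.01562 × 24.77 = 0.3871.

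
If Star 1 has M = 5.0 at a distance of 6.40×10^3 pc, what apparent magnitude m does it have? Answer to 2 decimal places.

m = M + 5 log₁₀(d/10 pc) = 5.0 + 5 log₁₀(6.40×10^3/10)
  = 5.0 + 5 × 2.806 = 5.0 + 14.03 = 19.03.

19.03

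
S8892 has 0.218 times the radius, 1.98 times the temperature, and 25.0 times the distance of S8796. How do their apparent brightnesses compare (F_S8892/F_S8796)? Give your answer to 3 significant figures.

L_S8892/L_S8796 = (R_S8892/R_S8796)²(T_S8892/T_S8796)⁴ = (0.218)² × (1.98)⁴ = 0.7304.
F_S8892/F_S8796 = (L_S8892/L_S8796)/(d_S8892/d_S8796)² = 0.7304 / (25.0)² = 0.001169.

0.00117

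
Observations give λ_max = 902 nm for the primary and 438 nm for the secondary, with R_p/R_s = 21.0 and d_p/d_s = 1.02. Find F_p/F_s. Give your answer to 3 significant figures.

23.6

Wien's law: T_p/T_s = λ_s/λ_p = 438/902 = 0.4856.
L_p/L_s = (R_p/R_s)²(T_p/T_s)⁴ = (21.0)²(0.4856)⁴ = 24.52.
F_p/F_s = (L_p/L_s)/(d_p/d_s)² = 24.52/(1.02)² = 23.57.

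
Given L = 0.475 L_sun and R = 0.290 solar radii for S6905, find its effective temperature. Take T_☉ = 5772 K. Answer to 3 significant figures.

T/T_☉ = (L/L_☉)^(1/4) / (R/R_☉)^(1/2)
T = 5772 × (0.475)^(1/4) / √(0.290) = 5772 × 0.8302 / 0.5385 = 8898 K.

8.90×10^3 K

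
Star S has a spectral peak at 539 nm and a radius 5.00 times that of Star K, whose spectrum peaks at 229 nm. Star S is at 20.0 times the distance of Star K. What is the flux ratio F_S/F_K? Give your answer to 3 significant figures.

0.00204

Wien's law: T_S/T_K = λ_K/λ_S = 229/539 = 0.4249.
L_S/L_K = (R_S/R_K)²(T_S/T_K)⁴ = (5.00)²(0.4249)⁴ = 0.8146.
F_S/F_K = (L_S/L_K)/(d_S/d_K)² = 0.8146/(20.0)² = 0.002036.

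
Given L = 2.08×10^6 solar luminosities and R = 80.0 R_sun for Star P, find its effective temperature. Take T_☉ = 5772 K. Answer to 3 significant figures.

2.45×10^4 K

T/T_☉ = (L/L_☉)^(1/4) / (R/R_☉)^(1/2)
T = 5772 × (2.08×10^6)^(1/4) / √(80.0) = 5772 × 37.98 / 8.944 = 2.451×10^4 K.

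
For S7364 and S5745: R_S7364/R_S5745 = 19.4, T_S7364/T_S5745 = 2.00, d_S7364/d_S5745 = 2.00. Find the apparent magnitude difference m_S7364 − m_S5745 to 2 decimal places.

-7.94

L_S7364/L_S5745 = (19.4)²(2.00)⁴ = 6022.
F_S7364/F_S5745 = (L_S7364/L_S5745)/(d_S7364/d_S5745)² = 6022/4.000 = 1505.
m_S7364 − m_S5745 = −2.5 log₁₀(1505) = -7.94.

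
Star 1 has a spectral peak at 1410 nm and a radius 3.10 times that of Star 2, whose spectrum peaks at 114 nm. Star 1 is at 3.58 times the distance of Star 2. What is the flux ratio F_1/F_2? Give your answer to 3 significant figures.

3.20×10^-5

Wien's law: T_1/T_2 = λ_2/λ_1 = 114/1410 = 0.08085.
L_1/L_2 = (R_1/R_2)²(T_1/T_2)⁴ = (3.10)²(0.08085)⁴ = 4.106×10^-4.
F_1/F_2 = (L_1/L_2)/(d_1/d_2)² = 4.106×10^-4/(3.58)² = 3.204×10^-5.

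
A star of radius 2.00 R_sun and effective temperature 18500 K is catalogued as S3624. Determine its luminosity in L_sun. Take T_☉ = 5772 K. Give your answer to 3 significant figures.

L/L_☉ = (R/R_☉)² (T/T_☉)⁴ = (2.00)² × (18500/5772)⁴
       = 4.000 × (3.205)⁴ = 4.000 × 105.5 = 422.1.

422 L_sun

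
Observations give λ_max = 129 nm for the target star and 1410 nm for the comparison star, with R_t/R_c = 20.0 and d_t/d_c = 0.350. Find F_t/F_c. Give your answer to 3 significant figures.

4.66×10^7

Wien's law: T_t/T_c = λ_c/λ_t = 1410/129 = 10.93.
L_t/L_c = (R_t/R_c)²(T_t/T_c)⁴ = (20.0)²(10.93)⁴ = 5.709×10^6.
F_t/F_c = (L_t/L_c)/(d_t/d_c)² = 5.709×10^6/(0.350)² = 4.661×10^7.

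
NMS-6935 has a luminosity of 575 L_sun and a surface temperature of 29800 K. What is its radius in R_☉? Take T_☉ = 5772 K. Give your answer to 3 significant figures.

0.900 R_☉

R/R_☉ = √(L/L_☉) / (T/T_☉)² = √(575) / (5.163)²
       = 23.98 / 26.66 = 0.8996.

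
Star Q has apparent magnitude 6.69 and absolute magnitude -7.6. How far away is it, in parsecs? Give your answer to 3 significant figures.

7.21×10^3 pc

m − M = 5 log₁₀(d/10 pc)
6.69 − (-7.6) = 14.29 = 5 log₁₀(d/10)
d = 10 × 10^(14.29/5) = 10 × 10^2.858 = 7211 pc.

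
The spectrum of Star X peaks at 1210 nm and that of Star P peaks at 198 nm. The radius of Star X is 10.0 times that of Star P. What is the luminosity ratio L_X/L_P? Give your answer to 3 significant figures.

0.0717

Wien's law gives T ∝ 1/λ_max, so T_X/T_P = λ_P/λ_X = 198/1210 = 0.1636.
Then L ∝ R²T⁴ gives L_X/L_P = (10.0)² × (0.1636)⁴ = 100.0 × 7.170×10^-4 = 0.07170.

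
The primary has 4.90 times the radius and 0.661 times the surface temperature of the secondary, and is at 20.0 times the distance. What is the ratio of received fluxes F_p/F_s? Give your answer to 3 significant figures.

0.0115

L_p/L_s = (R_p/R_s)²(T_p/T_s)⁴ = (4.90)² × (0.661)⁴ = 4.584.
F_p/F_s = (L_p/L_s)/(d_p/d_s)² = 4.584 / (20.0)² = 0.01146.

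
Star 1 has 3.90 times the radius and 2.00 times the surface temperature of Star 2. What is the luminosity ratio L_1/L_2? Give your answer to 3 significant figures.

From the Stefan–Boltzmann law, L ∝ R²T⁴, so
L_1/L_2 = (R_1/R_2)² (T_1/T_2)⁴ = (3.90)² × (2.00)⁴ = 15.21 × 16.00 = 243.4.

243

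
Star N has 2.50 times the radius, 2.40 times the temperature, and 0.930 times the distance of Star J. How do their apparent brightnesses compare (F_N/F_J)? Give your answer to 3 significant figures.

240

L_N/L_J = (R_N/R_J)²(T_N/T_J)⁴ = (2.50)² × (2.40)⁴ = 207.4.
F_N/F_J = (L_N/L_J)/(d_N/d_J)² = 207.4 / (0.930)² = 239.8.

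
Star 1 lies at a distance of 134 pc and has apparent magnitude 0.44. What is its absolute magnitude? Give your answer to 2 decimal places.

M = m − 5 log₁₀(d/10 pc) = 0.44 − 5 log₁₀(134/10)
  = 0.44 − 5 × 1.127 = 0.44 − 5.64 = -5.20.

-5.20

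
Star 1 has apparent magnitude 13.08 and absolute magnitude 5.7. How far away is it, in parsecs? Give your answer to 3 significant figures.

299 pc

m − M = 5 log₁₀(d/10 pc)
13.08 − (5.7) = 7.38 = 5 log₁₀(d/10)
d = 10 × 10^(7.38/5) = 10 × 10^1.476 = 299.2 pc.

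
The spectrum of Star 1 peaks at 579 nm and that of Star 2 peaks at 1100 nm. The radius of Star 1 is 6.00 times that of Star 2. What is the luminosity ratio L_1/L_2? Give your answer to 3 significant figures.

Wien's law gives T ∝ 1/λ_max, so T_1/T_2 = λ_2/λ_1 = 1100/579 = 1.900.
Then L ∝ R²T⁴ gives L_1/L_2 = (6.00)² × (1.900)⁴ = 36.00 × 13.03 = 469.0.

469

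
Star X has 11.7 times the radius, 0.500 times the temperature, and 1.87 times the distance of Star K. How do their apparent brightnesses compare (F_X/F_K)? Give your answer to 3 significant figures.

2.45

L_X/L_K = (R_X/R_K)²(T_X/T_K)⁴ = (11.7)² × (0.500)⁴ = 8.556.
F_X/F_K = (L_X/L_K)/(d_X/d_K)² = 8.556 / (1.87)² = 2.447.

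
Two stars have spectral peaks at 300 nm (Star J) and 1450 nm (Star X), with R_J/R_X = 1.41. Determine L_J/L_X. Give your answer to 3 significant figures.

1.08×10^3

Wien's law gives T ∝ 1/λ_max, so T_J/T_X = λ_X/λ_J = 1450/300 = 4.833.
Then L ∝ R²T⁴ gives L_J/L_X = (1.41)² × (4.833)⁴ = 1.988 × 545.7 = 1085.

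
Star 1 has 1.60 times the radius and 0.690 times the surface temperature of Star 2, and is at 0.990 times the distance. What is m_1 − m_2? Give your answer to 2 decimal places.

0.57

L_1/L_2 = (1.60)²(0.690)⁴ = 0.5803.
F_1/F_2 = (L_1/L_2)/(d_1/d_2)² = 0.5803/0.9801 = 0.5921.
m_1 − m_2 = −2.5 log₁₀(0.5921) = 0.57.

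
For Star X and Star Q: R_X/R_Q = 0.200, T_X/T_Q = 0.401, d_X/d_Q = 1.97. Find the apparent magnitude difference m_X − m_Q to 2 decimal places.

8.94

L_X/L_Q = (0.200)²(0.401)⁴ = 0.001034.
F_X/F_Q = (L_X/L_Q)/(d_X/d_Q)² = 0.001034/3.881 = 2.665×10^-4.
m_X − m_Q = −2.5 log₁₀(2.665×10^-4) = 8.94.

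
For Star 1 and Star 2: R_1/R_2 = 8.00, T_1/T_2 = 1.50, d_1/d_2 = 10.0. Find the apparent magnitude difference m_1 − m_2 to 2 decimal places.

-1.28

L_1/L_2 = (8.00)²(1.50)⁴ = 324.0.
F_1/F_2 = (L_1/L_2)/(d_1/d_2)² = 324.0/100.0 = 3.240.
m_1 − m_2 = −2.5 log₁₀(3.240) = -1.28.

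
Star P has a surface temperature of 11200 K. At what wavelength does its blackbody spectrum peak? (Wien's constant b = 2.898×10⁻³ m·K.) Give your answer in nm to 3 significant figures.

λ_max = b/T = 2.898×10⁻³ / 11200 = 2.59×10^-7 m = 258.8 nm.

259 nm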